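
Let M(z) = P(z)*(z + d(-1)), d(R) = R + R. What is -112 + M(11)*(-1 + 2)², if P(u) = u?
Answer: -13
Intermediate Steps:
d(R) = 2*R
M(z) = z*(-2 + z) (M(z) = z*(z + 2*(-1)) = z*(z - 2) = z*(-2 + z))
-112 + M(11)*(-1 + 2)² = -112 + (11*(-2 + 11))*(-1 + 2)² = -112 + (11*9)*1² = -112 + 99*1 = -112 + 99 = -13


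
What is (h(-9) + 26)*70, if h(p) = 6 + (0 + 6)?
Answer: 2660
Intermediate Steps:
h(p) = 12 (h(p) = 6 + 6 = 12)
(h(-9) + 26)*70 = (12 + 26)*70 = 38*70 = 2660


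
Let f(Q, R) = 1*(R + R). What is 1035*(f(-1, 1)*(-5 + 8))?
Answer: 6210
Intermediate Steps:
f(Q, R) = 2*R (f(Q, R) = 1*(2*R) = 2*R)
1035*(f(-1, 1)*(-5 + 8)) = 1035*((2*1)*(-5 + 8)) = 1035*(2*3) = 1035*6 = 6210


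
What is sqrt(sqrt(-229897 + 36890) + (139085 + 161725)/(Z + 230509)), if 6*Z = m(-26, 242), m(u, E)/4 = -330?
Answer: sqrt(7697026010 + 5892558169*I*sqrt(193007))/76763 ≈ 14.843 + 14.799*I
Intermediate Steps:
m(u, E) = -1320 (m(u, E) = 4*(-330) = -1320)
Z = -220 (Z = (1/6)*(-1320) = -220)
sqrt(sqrt(-229897 + 36890) + (139085 + 161725)/(Z + 230509)) = sqrt(sqrt(-229897 + 36890) + (139085 + 161725)/(-220 + 230509)) = sqrt(sqrt(-193007) + 300810/230289) = sqrt(I*sqrt(193007) + 300810*(1/230289)) = sqrt(I*sqrt(193007) + 100270/76763) = sqrt(100270/76763 + I*sqrt(193007))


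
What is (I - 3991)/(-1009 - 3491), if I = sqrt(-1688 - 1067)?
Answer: 3991/4500 - I*sqrt(2755)/4500 ≈ 0.88689 - 0.011664*I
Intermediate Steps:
I = I*sqrt(2755) (I = sqrt(-2755) = I*sqrt(2755) ≈ 52.488*I)
(I - 3991)/(-1009 - 3491) = (I*sqrt(2755) - 3991)/(-1009 - 3491) = (-3991 + I*sqrt(2755))/(-4500) = (-3991 + I*sqrt(2755))*(-1/4500) = 3991/4500 - I*sqrt(2755)/4500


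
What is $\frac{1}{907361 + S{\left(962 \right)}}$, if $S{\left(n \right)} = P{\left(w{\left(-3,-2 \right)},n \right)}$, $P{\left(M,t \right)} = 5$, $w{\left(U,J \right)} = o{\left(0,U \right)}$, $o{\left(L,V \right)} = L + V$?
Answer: $\frac{1}{907366} \approx 1.1021 \cdot 10^{-6}$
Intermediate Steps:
$w{\left(U,J \right)} = U$ ($w{\left(U,J \right)} = 0 + U = U$)
$S{\left(n \right)} = 5$
$\frac{1}{907361 + S{\left(962 \right)}} = \frac{1}{907361 + 5} = \frac{1}{907366}$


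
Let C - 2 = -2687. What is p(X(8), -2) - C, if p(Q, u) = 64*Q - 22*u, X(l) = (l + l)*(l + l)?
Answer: 19113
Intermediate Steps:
X(l) = 4*l**2 (X(l) = (2*l)*(2*l) = 4*l**2)
p(Q, u) = -22*u + 64*Q
C = -2685 (C = 2 - 2687 = -2685)
p(X(8), -2) - C = (-22*(-2) + 64*(4*8**2)) - 1*(-2685) = (44 + 64*(4*64)) + 2685 = (44 + 64*256) + 2685 = (44 + 16384) + 2685 = 16428 + 2685 = 19113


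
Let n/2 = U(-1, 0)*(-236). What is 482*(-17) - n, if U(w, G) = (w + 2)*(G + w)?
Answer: -8666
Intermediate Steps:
U(w, G) = (2 + w)*(G + w)
n = 472 (n = 2*(((-1)² + 2*0 + 2*(-1) + 0*(-1))*(-236)) = 2*((1 + 0 - 2 + 0)*(-236)) = 2*(-1*(-236)) = 2*236 = 472)
482*(-17) - n = 482*(-17) - 1*472 = -8194 - 472 = -8666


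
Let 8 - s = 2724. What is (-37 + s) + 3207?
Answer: 454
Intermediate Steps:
s = -2716 (s = 8 - 1*2724 = 8 - 2724 = -2716)
(-37 + s) + 3207 = (-37 - 2716) + 3207 = -2753 + 3207 = 454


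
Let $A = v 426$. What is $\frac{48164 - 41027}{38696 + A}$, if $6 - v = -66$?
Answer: $\frac{549}{5336} \approx 0.10289$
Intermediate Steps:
$v = 72$ ($v = 6 - -66 = 6 + 66 = 72$)
$A = 30672$ ($A = 72 \cdot 426 = 30672$)
$\frac{48164 - 41027}{38696 + A} = \frac{48164 - 41027}{38696 + 30672} = \frac{7137}{69368} = 7137 \cdot \frac{1}{69368} = \frac{549}{5336}$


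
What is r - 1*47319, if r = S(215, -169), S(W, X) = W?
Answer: -47104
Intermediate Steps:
r = 215
r - 1*47319 = 215 - 1*47319 = 215 - 47319 = -47104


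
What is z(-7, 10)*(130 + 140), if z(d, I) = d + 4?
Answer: -810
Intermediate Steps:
z(d, I) = 4 + d
z(-7, 10)*(130 + 140) = (4 - 7)*(130 + 140) = -3*270 = -810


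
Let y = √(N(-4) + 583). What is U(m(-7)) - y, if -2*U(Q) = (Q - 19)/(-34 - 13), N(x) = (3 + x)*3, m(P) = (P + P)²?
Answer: 177/94 - 2*√145 ≈ -22.200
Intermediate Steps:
m(P) = 4*P² (m(P) = (2*P)² = 4*P²)
N(x) = 9 + 3*x
U(Q) = -19/94 + Q/94 (U(Q) = -(Q - 19)/(2*(-34 - 13)) = -(-19 + Q)/(2*(-47)) = -(-19 + Q)*(-1)/(2*47) = -(19/47 - Q/47)/2 = -19/94 + Q/94)
y = 2*√145 (y = √((9 + 3*(-4)) + 583) = √((9 - 12) + 583) = √(-3 + 583) = √580 = 2*√145 ≈ 24.083)
U(m(-7)) - y = (-19/94 + (4*(-7)²)/94) - 2*√145 = (-19/94 + (4*49)/94) - 2*√145 = (-19/94 + (1/94)*196) - 2*√145 = (-19/94 + 98/47) - 2*√145 = 177/94 - 2*√145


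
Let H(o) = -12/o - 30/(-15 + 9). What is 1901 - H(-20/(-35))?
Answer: 1917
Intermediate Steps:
H(o) = 5 - 12/o (H(o) = -12/o - 30/(-6) = -12/o - 30*(-⅙) = -12/o + 5 = 5 - 12/o)
1901 - H(-20/(-35)) = 1901 - (5 - 12/((-20/(-35)))) = 1901 - (5 - 12/((-20*(-1/35)))) = 1901 - (5 - 12/4/7) = 1901 - (5 - 12*7/4) = 1901 - (5 - 21) = 1901 - 1*(-16) = 1901 + 16 = 1917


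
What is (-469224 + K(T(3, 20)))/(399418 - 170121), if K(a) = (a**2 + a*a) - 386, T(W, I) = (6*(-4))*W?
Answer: -459242/229297 ≈ -2.0028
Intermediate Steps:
T(W, I) = -24*W
K(a) = -386 + 2*a**2 (K(a) = (a**2 + a**2) - 386 = 2*a**2 - 386 = -386 + 2*a**2)
(-469224 + K(T(3, 20)))/(399418 - 170121) = (-469224 + (-386 + 2*(-24*3)**2))/(399418 - 170121) = (-469224 + (-386 + 2*(-72)**2))/229297 = (-469224 + (-386 + 2*5184))*(1/229297) = (-469224 + (-386 + 10368))*(1/229297) = (-469224 + 9982)*(1/229297) = -459242*1/229297 = -459242/229297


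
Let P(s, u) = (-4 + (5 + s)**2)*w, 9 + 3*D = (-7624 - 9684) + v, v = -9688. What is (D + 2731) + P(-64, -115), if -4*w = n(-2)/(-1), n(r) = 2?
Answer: -27193/6 ≈ -4532.2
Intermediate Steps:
w = 1/2 (w = -1/(2*(-1)) = -(-1)/2 = -1/4*(-2) = 1/2 ≈ 0.50000)
D = -27005/3 (D = -3 + ((-7624 - 9684) - 9688)/3 = -3 + (-17308 - 9688)/3 = -3 + (1/3)*(-26996) = -3 - 26996/3 = -27005/3 ≈ -9001.7)
P(s, u) = -2 + (5 + s)**2/2 (P(s, u) = (-4 + (5 + s)**2)*(1/2) = -2 + (5 + s)**2/2)
(D + 2731) + P(-64, -115) = (-27005/3 + 2731) + (-2 + (5 - 64)**2/2) = -18812/3 + (-2 + (1/2)*(-59)**2) = -18812/3 + (-2 + (1/2)*3481) = -18812/3 + (-2 + 3481/2) = -18812/3 + 3477/2 = -27193/6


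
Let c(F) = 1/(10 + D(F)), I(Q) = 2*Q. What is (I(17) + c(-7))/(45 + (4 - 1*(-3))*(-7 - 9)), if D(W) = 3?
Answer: -443/871 ≈ -0.50861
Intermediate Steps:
c(F) = 1/13 (c(F) = 1/(10 + 3) = 1/13)
(I(17) + c(-7))/(45 + (4 - 1*(-3))*(-7 - 9)) = (2*17 + 1/13)/(45 + (4 - 1*(-3))*(-7 - 9)) = (34 + 1/13)/(45 + (4 + 3)*(-16)) = 443/(13*(45 + 7*(-16))) = 443/(13*(45 - 112)) = (443/13)/(-67) = (443/13)*(-1/67) = -443/871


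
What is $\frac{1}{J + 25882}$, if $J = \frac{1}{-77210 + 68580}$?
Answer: $\frac{8630}{223361659} \approx 3.8637 \cdot 10^{-5}$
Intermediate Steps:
$J = - \frac{1}{8630}$ ($J = \frac{1}{-8630} = - \frac{1}{8630} \approx -0.00011587$)
$\frac{1}{J + 25882} = \frac{1}{- \frac{1}{8630} + 25882} = \frac{1}{\frac{223361659}{8630}} = \frac{8630}{223361659}$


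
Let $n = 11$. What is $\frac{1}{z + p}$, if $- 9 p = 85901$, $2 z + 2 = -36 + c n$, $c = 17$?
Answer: $- \frac{18}{170461} \approx -0.0001056$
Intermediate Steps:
$z = \frac{149}{2}$ ($z = -1 + \frac{-36 + 17 \cdot 11}{2} = -1 + \frac{-36 + 187}{2} = -1 + \frac{1}{2} \cdot 151 = -1 + \frac{151}{2} = \frac{149}{2} \approx 74.5$)
$p = - \frac{85901}{9}$ ($p = \left(- \frac{1}{9}\right) 85901 = - \frac{85901}{9} \approx -9544.6$)
$\frac{1}{z + p} = \frac{1}{\frac{149}{2} - \frac{85901}{9}} = \frac{1}{- \frac{170461}{18}} = - \frac{18}{170461}$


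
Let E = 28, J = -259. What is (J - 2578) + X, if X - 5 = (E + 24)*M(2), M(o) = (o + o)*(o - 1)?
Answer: -2624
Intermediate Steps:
M(o) = 2*o*(-1 + o) (M(o) = (2*o)*(-1 + o) = 2*o*(-1 + o))
X = 213 (X = 5 + (28 + 24)*(2*2*(-1 + 2)) = 5 + 52*(2*2*1) = 5 + 52*4 = 5 + 208 = 213)
(J - 2578) + X = (-259 - 2578) + 213 = -2837 + 213 = -2624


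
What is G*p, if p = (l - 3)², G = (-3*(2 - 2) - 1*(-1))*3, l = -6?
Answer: 243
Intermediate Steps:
G = 3 (G = (-3*0 + 1)*3 = (0 + 1)*3 = 1*3 = 3)
p = 81 (p = (-6 - 3)² = (-9)² = 81)
G*p = 3*81 = 243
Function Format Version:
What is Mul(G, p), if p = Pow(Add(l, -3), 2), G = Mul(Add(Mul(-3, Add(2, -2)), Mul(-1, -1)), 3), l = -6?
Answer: 243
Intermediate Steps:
G = 3 (G = Mul(Add(Mul(-3, 0), 1), 3) = Mul(Add(0, 1), 3) = Mul(1, 3) = 3)
p = 81 (p = Pow(Add(-6, -3), 2) = Pow(-9, 2) = 81)
Mul(G, p) = Mul(3, 81) = 243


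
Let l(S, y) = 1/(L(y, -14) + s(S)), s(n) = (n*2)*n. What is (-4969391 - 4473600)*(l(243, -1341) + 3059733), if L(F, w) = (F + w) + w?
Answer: -3372654636783433778/116729 ≈ -2.8893e+13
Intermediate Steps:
L(F, w) = F + 2*w
s(n) = 2*n² (s(n) = (2*n)*n = 2*n²)
l(S, y) = 1/(-28 + y + 2*S²) (l(S, y) = 1/((y + 2*(-14)) + 2*S²) = 1/((y - 28) + 2*S²) = 1/((-28 + y) + 2*S²) = 1/(-28 + y + 2*S²))
(-4969391 - 4473600)*(l(243, -1341) + 3059733) = (-4969391 - 4473600)*(1/(-28 - 1341 + 2*243²) + 3059733) = -9442991*(1/(-28 - 1341 + 2*59049) + 3059733) = -9442991*(1/(-28 - 1341 + 118098) + 3059733) = -9442991*(1/116729 + 3059733) = -9442991*357159573358/116729 = -3372654636783433778/116729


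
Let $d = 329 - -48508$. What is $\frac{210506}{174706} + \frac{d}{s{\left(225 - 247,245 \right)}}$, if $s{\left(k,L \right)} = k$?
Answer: $- \frac{4263742895}{1921766} \approx -2218.7$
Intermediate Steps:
$d = 48837$ ($d = 329 + 48508 = 48837$)
$\frac{210506}{174706} + \frac{d}{s{\left(225 - 247,245 \right)}} = \frac{210506}{174706} + \frac{48837}{225 - 247} = 210506 \cdot \frac{1}{174706} + \frac{48837}{225 - 247} = \frac{105253}{87353} + \frac{48837}{-22} = \frac{105253}{87353} + 48837 \left(- \frac{1}{22}\right) = \frac{105253}{87353} - \frac{48837}{22} = - \frac{4263742895}{1921766}$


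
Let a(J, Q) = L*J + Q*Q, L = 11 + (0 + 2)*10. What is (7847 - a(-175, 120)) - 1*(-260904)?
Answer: 259776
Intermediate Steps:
L = 31 (L = 11 + 2*10 = 11 + 20 = 31)
a(J, Q) = Q² + 31*J (a(J, Q) = 31*J + Q*Q = 31*J + Q² = Q² + 31*J)
(7847 - a(-175, 120)) - 1*(-260904) = (7847 - (120² + 31*(-175))) - 1*(-260904) = (7847 - (14400 - 5425)) + 260904 = (7847 - 1*8975) + 260904 = (7847 - 8975) + 260904 = -1128 + 260904 = 259776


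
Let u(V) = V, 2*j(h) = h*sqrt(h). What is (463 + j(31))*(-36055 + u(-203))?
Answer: -16787454 - 561999*sqrt(31) ≈ -1.9917e+7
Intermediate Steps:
j(h) = h**(3/2)/2 (j(h) = (h*sqrt(h))/2 = h**(3/2)/2)
(463 + j(31))*(-36055 + u(-203)) = (463 + 31**(3/2)/2)*(-36055 - 203) = (463 + (31*sqrt(31))/2)*(-36258) = (463 + 31*sqrt(31)/2)*(-36258) = -16787454 - 561999*sqrt(31)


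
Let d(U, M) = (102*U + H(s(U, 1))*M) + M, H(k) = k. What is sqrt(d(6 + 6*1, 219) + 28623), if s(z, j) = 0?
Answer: sqrt(30066) ≈ 173.40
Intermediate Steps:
d(U, M) = M + 102*U (d(U, M) = (102*U + 0*M) + M = (102*U + 0) + M = 102*U + M = M + 102*U)
sqrt(d(6 + 6*1, 219) + 28623) = sqrt((219 + 102*(6 + 6*1)) + 28623) = sqrt((219 + 102*(6 + 6)) + 28623) = sqrt((219 + 102*12) + 28623) = sqrt((219 + 1224) + 28623) = sqrt(1443 + 28623) = sqrt(30066)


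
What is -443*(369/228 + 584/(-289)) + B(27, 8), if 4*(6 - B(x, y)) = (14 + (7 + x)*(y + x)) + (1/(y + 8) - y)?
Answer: -40336067/351424 ≈ -114.78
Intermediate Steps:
B(x, y) = 5/2 - 1/(4*(8 + y)) + y/4 - (7 + x)*(x + y)/4 (B(x, y) = 6 - ((14 + (7 + x)*(y + x)) + (1/(y + 8) - y))/4 = 6 - ((14 + (7 + x)*(x + y)) + (1/(8 + y) - y))/4 = 6 - (14 + 1/(8 + y) - y + (7 + x)*(x + y))/4 = 6 + (-7/2 - 1/(4*(8 + y)) + y/4 - (7 + x)*(x + y)/4) = 5/2 - 1/(4*(8 + y)) + y/4 - (7 + x)*(x + y)/4)
-443*(369/228 + 584/(-289)) + B(27, 8) = -443*(369/228 + 584/(-289)) + (79 - 56*27 - 38*8 - 8*27² - 6*8² - 1*27*8² - 1*8*27² - 15*27*8)/(4*(8 + 8)) = -443*(369*(1/228) + 584*(-1/289)) + (¼)*(79 - 1512 - 304 - 8*729 - 6*64 - 1*27*64 - 1*8*729 - 3240)/16 = -443*(123/76 - 584/289) + (¼)*(1/16)*(79 - 1512 - 304 - 5832 - 384 - 1728 - 5832 - 3240) = -443*(-8837/21964) + (¼)*(1/16)*(-18753) = 3914791/21964 - 18753/64 = -40336067/351424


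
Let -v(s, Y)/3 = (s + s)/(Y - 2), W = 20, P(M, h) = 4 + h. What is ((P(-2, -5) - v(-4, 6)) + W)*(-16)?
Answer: -208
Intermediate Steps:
v(s, Y) = -6*s/(-2 + Y) (v(s, Y) = -3*(s + s)/(Y - 2) = -3*2*s/(-2 + Y) = -6*s/(-2 + Y))
((P(-2, -5) - v(-4, 6)) + W)*(-16) = (((4 - 5) - (-6)*(-4)/(-2 + 6)) + 20)*(-16) = ((-1 - (-6)*(-4)/4) + 20)*(-16) = ((-1 - 1*6) + 20)*(-16) = ((-1 - 6) + 20)*(-16) = (-7 + 20)*(-16) = 13*(-16) = -208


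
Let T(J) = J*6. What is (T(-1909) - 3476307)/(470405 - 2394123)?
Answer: 3487761/1923718 ≈ 1.8130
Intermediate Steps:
T(J) = 6*J
(T(-1909) - 3476307)/(470405 - 2394123) = (6*(-1909) - 3476307)/(470405 - 2394123) = (-11454 - 3476307)/(-1923718) = -3487761*(-1/1923718) = 3487761/1923718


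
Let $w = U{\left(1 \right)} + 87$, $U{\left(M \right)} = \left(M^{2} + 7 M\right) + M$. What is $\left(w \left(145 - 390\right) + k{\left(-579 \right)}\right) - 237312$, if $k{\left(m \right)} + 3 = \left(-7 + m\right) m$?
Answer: $78459$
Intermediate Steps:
$U{\left(M \right)} = M^{2} + 8 M$
$k{\left(m \right)} = -3 + m \left(-7 + m\right)$ ($k{\left(m \right)} = -3 + \left(-7 + m\right) m = -3 + m \left(-7 + m\right)$)
$w = 96$ ($w = 1 \left(8 + 1\right) + 87 = 1 \cdot 9 + 87 = 9 + 87 = 96$)
$\left(w \left(145 - 390\right) + k{\left(-579 \right)}\right) - 237312 = \left(96 \left(145 - 390\right) - \left(-4050 - 335241\right)\right) - 237312 = \left(96 \left(-245\right) + \left(-3 + 335241 + 4053\right)\right) - 237312 = \left(-23520 + 339291\right) - 237312 = 315771 - 237312 = 78459$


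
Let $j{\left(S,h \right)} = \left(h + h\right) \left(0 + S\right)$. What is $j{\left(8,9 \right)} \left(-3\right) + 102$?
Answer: $-330$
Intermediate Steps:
$j{\left(S,h \right)} = 2 S h$ ($j{\left(S,h \right)} = 2 h S = 2 S h$)
$j{\left(8,9 \right)} \left(-3\right) + 102 = 2 \cdot 8 \cdot 9 \left(-3\right) + 102 = 144 \left(-3\right) + 102 = -432 + 102 = -330$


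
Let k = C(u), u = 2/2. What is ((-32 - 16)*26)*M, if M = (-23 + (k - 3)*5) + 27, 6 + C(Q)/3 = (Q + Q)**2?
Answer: 51168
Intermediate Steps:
u = 1 (u = 2*(1/2) = 1)
C(Q) = -18 + 12*Q**2 (C(Q) = -18 + 3*(Q + Q)**2 = -18 + 3*(2*Q)**2 = -18 + 3*(4*Q**2) = -18 + 12*Q**2)
k = -6 (k = -18 + 12*1**2 = -18 + 12*1 = -18 + 12 = -6)
M = -41 (M = (-23 + (-6 - 3)*5) + 27 = (-23 - 9*5) + 27 = (-23 - 45) + 27 = -68 + 27 = -41)
((-32 - 16)*26)*M = ((-32 - 16)*26)*(-41) = -48*26*(-41) = -1248*(-41) = 51168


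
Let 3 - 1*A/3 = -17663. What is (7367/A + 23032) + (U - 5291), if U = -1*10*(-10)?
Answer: 945544685/52998 ≈ 17841.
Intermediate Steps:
A = 52998 (A = 9 - 3*(-17663) = 9 + 52989 = 52998)
U = 100 (U = -10*(-10) = 100)
(7367/A + 23032) + (U - 5291) = (7367/52998 + 23032) + (100 - 5291) = (7367*(1/52998) + 23032) - 5191 = (7367/52998 + 23032) - 5191 = 1220657303/52998 - 5191 = 945544685/52998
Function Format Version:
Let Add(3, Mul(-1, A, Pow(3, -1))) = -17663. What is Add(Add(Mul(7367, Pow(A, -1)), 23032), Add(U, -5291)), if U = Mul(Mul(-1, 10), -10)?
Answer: Rational(945544685, 52998) ≈ 17841.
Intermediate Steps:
A = 52998 (A = Add(9, Mul(-3, -17663)) = Add(9, 52989) = 52998)
U = 100 (U = Mul(-10, -10) = 100)
Add(Add(Mul(7367, Pow(A, -1)), 23032), Add(U, -5291)) = Add(Add(Mul(7367, Pow(52998, -1)), 23032), Add(100, -5291)) = Add(Add(Mul(7367, Rational(1, 52998)), 23032), -5191) = Add(Add(Rational(7367, 52998), 23032), -5191) = Add(Rational(1220657303, 52998), -5191) = Rational(945544685, 52998)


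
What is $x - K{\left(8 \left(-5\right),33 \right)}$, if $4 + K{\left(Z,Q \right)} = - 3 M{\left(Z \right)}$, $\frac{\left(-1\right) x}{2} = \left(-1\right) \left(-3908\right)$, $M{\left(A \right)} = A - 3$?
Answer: $-7941$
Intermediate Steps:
$M{\left(A \right)} = -3 + A$
$x = -7816$ ($x = - 2 \left(\left(-1\right) \left(-3908\right)\right) = \left(-2\right) 3908 = -7816$)
$K{\left(Z,Q \right)} = 5 - 3 Z$ ($K{\left(Z,Q \right)} = -4 - 3 \left(-3 + Z\right) = -4 - \left(-9 + 3 Z\right) = 5 - 3 Z$)
$x - K{\left(8 \left(-5\right),33 \right)} = -7816 - \left(5 - 3 \cdot 8 \left(-5\right)\right) = -7816 - \left(5 - -120\right) = -7816 - \left(5 + 120\right) = -7816 - 125 = -7941$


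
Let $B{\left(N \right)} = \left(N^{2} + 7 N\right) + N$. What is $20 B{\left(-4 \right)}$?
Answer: $-320$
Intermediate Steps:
$B{\left(N \right)} = N^{2} + 8 N$
$20 B{\left(-4 \right)} = 20 \left(- 4 \left(8 - 4\right)\right) = 20 \left(\left(-4\right) 4\right) = 20 \left(-16\right) = -320$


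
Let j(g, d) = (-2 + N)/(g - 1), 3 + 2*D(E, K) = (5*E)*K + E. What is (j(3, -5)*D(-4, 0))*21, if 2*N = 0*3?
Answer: 147/2 ≈ 73.500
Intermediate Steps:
N = 0 (N = (0*3)/2 = (½)*0 = 0)
D(E, K) = -3/2 + E/2 + 5*E*K/2 (D(E, K) = -3/2 + ((5*E)*K + E)/2 = -3/2 + (5*E*K + E)/2 = -3/2 + (E + 5*E*K)/2 = -3/2 + (E/2 + 5*E*K/2) = -3/2 + E/2 + 5*E*K/2)
j(g, d) = -2/(-1 + g) (j(g, d) = (-2 + 0)/(g - 1) = -2/(-1 + g))
(j(3, -5)*D(-4, 0))*21 = ((-2/(-1 + 3))*(-3/2 + (½)*(-4) + (5/2)*(-4)*0))*21 = ((-2/2)*(-3/2 - 2 + 0))*21 = (-2*½*(-7/2))*21 = -1*(-7/2)*21 = (7/2)*21 = 147/2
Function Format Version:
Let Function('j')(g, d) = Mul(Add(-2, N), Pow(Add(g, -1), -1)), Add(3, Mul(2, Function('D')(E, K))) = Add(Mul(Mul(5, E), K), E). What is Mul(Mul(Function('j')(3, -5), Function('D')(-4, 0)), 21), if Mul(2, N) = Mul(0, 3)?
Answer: Rational(147, 2) ≈ 73.500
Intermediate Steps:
N = 0 (N = Mul(Rational(1, 2), Mul(0, 3)) = Mul(Rational(1, 2), 0) = 0)
Function('D')(E, K) = Add(Rational(-3, 2), Mul(Rational(1, 2), E), Mul(Rational(5, 2), E, K)) (Function('D')(E, K) = Add(Rational(-3, 2), Mul(Rational(1, 2), Add(Mul(Mul(5, E), K), E))) = Add(Rational(-3, 2), Mul(Rational(1, 2), Add(Mul(5, E, K), E))) = Add(Rational(-3, 2), Mul(Rational(1, 2), Add(E, Mul(5, E, K)))) = Add(Rational(-3, 2), Add(Mul(Rational(1, 2), E), Mul(Rational(5, 2), E, K))) = Add(Rational(-3, 2), Mul(Rational(1, 2), E), Mul(Rational(5, 2), E, K)))
Function('j')(g, d) = Mul(-2, Pow(Add(-1, g), -1)) (Function('j')(g, d) = Mul(Add(-2, 0), Pow(Add(g, -1), -1)) = Mul(-2, Pow(Add(-1, g), -1)))
Mul(Mul(Function('j')(3, -5), Function('D')(-4, 0)), 21) = Mul(Mul(Mul(-2, Pow(Add(-1, 3), -1)), Add(Rational(-3, 2), Mul(Rational(1, 2), -4), Mul(Rational(5, 2), -4, 0))), 21) = Mul(Mul(Mul(-2, Pow(2, -1)), Add(Rational(-3, 2), -2, 0)), 21) = Mul(Mul(Mul(-2, Rational(1, 2)), Rational(-7, 2)), 21) = Mul(Mul(-1, Rational(-7, 2)), 21) = Mul(Rational(7, 2), 21) = Rational(147, 2)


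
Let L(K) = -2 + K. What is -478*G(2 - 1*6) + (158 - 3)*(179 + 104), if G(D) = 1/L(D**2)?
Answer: 306816/7 ≈ 43831.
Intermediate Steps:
G(D) = 1/(-2 + D**2)
-478*G(2 - 1*6) + (158 - 3)*(179 + 104) = -478/(-2 + (2 - 1*6)**2) + (158 - 3)*(179 + 104) = -478/(-2 + (2 - 6)**2) + 155*283 = -478/(-2 + (-4)**2) + 43865 = -478/(-2 + 16) + 43865 = -478/14 + 43865 = -478*1/14 + 43865 = -239/7 + 43865 = 306816/7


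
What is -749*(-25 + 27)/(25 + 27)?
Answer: -749/26 ≈ -28.808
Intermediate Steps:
-749*(-25 + 27)/(25 + 27) = -1498/52 = -749*1/26 = -749/26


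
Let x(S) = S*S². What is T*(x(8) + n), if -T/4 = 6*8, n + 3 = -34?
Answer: -91200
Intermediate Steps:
n = -37 (n = -3 - 34 = -37)
T = -192 (T = -24*8 = -4*48 = -192)
x(S) = S³
T*(x(8) + n) = -192*(8³ - 37) = -192*(512 - 37) = -192*475 = -91200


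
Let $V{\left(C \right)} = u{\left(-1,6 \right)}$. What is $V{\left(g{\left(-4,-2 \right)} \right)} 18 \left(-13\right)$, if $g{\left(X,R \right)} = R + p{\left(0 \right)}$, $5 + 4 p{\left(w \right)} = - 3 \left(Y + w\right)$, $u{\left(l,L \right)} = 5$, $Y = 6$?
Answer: $-1170$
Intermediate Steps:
$p{\left(w \right)} = - \frac{23}{4} - \frac{3 w}{4}$ ($p{\left(w \right)} = - \frac{5}{4} + \frac{\left(-3\right) \left(6 + w\right)}{4} = - \frac{5}{4} + \frac{-18 - 3 w}{4} = - \frac{5}{4} - \left(\frac{9}{2} + \frac{3 w}{4}\right) = - \frac{23}{4} - \frac{3 w}{4}$)
$g{\left(X,R \right)} = - \frac{23}{4} + R$ ($g{\left(X,R \right)} = R - \frac{23}{4} = - \frac{23}{4} + R$)
$V{\left(C \right)} = 5$
$V{\left(g{\left(-4,-2 \right)} \right)} 18 \left(-13\right) = 5 \cdot 18 \left(-13\right) = 5 \left(-234\right) = -1170$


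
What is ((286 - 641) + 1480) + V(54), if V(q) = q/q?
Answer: 1126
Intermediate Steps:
V(q) = 1
((286 - 641) + 1480) + V(54) = ((286 - 641) + 1480) + 1 = (-355 + 1480) + 1 = 1125 + 1 = 1126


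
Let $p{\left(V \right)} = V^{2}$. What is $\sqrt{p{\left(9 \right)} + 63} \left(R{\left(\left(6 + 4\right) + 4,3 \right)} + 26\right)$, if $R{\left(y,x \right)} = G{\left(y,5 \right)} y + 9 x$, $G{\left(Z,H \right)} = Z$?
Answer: $2988$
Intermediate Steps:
$R{\left(y,x \right)} = y^{2} + 9 x$ ($R{\left(y,x \right)} = y y + 9 x = y^{2} + 9 x$)
$\sqrt{p{\left(9 \right)} + 63} \left(R{\left(\left(6 + 4\right) + 4,3 \right)} + 26\right) = \sqrt{9^{2} + 63} \left(\left(\left(\left(6 + 4\right) + 4\right)^{2} + 9 \cdot 3\right) + 26\right) = \sqrt{81 + 63} \left(\left(\left(10 + 4\right)^{2} + 27\right) + 26\right) = \sqrt{144} \left(\left(14^{2} + 27\right) + 26\right) = 12 \left(\left(196 + 27\right) + 26\right) = 12 \left(223 + 26\right) = 12 \cdot 249 = 2988$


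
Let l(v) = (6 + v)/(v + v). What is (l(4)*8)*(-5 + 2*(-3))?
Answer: -110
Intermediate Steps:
l(v) = (6 + v)/(2*v) (l(v) = (6 + v)/((2*v)) = (6 + v)*(1/(2*v)) = (6 + v)/(2*v))
(l(4)*8)*(-5 + 2*(-3)) = (((1/2)*(6 + 4)/4)*8)*(-5 + 2*(-3)) = (((1/2)*(1/4)*10)*8)*(-5 - 6) = ((5/4)*8)*(-11) = 10*(-11) = -110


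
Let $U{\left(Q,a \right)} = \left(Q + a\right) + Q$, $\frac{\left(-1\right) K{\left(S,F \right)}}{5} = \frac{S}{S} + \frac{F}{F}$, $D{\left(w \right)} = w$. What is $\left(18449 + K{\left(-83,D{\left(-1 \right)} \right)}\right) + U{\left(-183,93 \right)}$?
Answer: $18166$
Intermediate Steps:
$K{\left(S,F \right)} = -10$ ($K{\left(S,F \right)} = - 5 \left(\frac{S}{S} + \frac{F}{F}\right) = - 5 \left(1 + 1\right) = \left(-5\right) 2 = -10$)
$U{\left(Q,a \right)} = a + 2 Q$
$\left(18449 + K{\left(-83,D{\left(-1 \right)} \right)}\right) + U{\left(-183,93 \right)} = \left(18449 - 10\right) + \left(93 + 2 \left(-183\right)\right) = 18439 + \left(93 - 366\right) = 18439 - 273 = 18166$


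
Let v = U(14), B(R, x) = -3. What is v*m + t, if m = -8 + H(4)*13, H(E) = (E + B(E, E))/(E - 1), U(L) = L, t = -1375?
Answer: -4279/3 ≈ -1426.3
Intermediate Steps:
H(E) = (-3 + E)/(-1 + E) (H(E) = (E - 3)/(E - 1) = (-3 + E)/(-1 + E))
m = -11/3 (m = -8 + ((-3 + 4)/(-1 + 4))*13 = -8 + (1/3)*13 = -8 + 13/3 = -11/3 ≈ -3.6667)
v = 14
v*m + t = 14*(-11/3) - 1375 = -154/3 - 1375 = -4279/3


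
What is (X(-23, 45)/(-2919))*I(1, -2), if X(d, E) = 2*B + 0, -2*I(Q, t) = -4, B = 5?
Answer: -20/2919 ≈ -0.0068517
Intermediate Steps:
I(Q, t) = 2 (I(Q, t) = -½*(-4) = 2)
X(d, E) = 10 (X(d, E) = 2*5 + 0 = 10 + 0 = 10)
(X(-23, 45)/(-2919))*I(1, -2) = (10/(-2919))*2 = (10*(-1/2919))*2 = -10/2919*2 = -20/2919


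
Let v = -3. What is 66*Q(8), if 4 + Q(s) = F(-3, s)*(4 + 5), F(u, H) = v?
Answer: -2046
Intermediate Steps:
F(u, H) = -3
Q(s) = -31 (Q(s) = -4 - 3*(4 + 5) = -4 - 3*9 = -4 - 27 = -31)
66*Q(8) = 66*(-31) = -2046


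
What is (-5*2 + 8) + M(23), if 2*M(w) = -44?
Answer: -24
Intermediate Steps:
M(w) = -22 (M(w) = (½)*(-44) = -22)
(-5*2 + 8) + M(23) = (-5*2 + 8) - 22 = (-10 + 8) - 22 = -2 - 22 = -24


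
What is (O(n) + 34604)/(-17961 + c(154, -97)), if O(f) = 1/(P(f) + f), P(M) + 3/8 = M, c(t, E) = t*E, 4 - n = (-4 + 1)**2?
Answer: -2872124/2730617 ≈ -1.0518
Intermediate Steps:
n = -5 (n = 4 - (-4 + 1)**2 = 4 - 1*(-3)**2 = 4 - 1*9 = 4 - 9 = -5)
c(t, E) = E*t
P(M) = -3/8 + M
O(f) = 1/(-3/8 + 2*f) (O(f) = 1/((-3/8 + f) + f) = 1/(-3/8 + 2*f))
(O(n) + 34604)/(-17961 + c(154, -97)) = (8/(-3 + 16*(-5)) + 34604)/(-17961 - 97*154) = (8/(-3 - 80) + 34604)/(-17961 - 14938) = (8/(-83) + 34604)/(-32899) = (8*(-1/83) + 34604)*(-1/32899) = (-8/83 + 34604)*(-1/32899) = (2872124/83)*(-1/32899) = -2872124/2730617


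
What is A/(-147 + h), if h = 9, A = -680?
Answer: 340/69 ≈ 4.9275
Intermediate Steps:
A/(-147 + h) = -680/(-147 + 9) = -680/(-138) = -680*(-1/138) = 340/69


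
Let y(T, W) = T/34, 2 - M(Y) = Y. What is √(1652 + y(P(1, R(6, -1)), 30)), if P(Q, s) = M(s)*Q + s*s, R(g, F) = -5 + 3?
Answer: 2*√119374/17 ≈ 40.648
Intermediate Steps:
M(Y) = 2 - Y
R(g, F) = -2
P(Q, s) = s² + Q*(2 - s) (P(Q, s) = (2 - s)*Q + s*s = Q*(2 - s) + s² = s² + Q*(2 - s))
y(T, W) = T/34 (y(T, W) = T*(1/34) = T/34)
√(1652 + y(P(1, R(6, -1)), 30)) = √(1652 + ((-2)² - 1*1*(-2 - 2))/34) = √(1652 + (4 - 1*1*(-4))/34) = √(1652 + (4 + 4)/34) = √(1652 + (1/34)*8) = √(1652 + 4/17) = √(28088/17) = 2*√119374/17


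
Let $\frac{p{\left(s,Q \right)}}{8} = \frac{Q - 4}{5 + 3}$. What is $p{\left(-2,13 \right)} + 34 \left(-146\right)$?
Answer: $-4955$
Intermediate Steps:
$p{\left(s,Q \right)} = -4 + Q$ ($p{\left(s,Q \right)} = 8 \frac{Q - 4}{5 + 3} = 8 \frac{-4 + Q}{8} = 8 \left(-4 + Q\right) \frac{1}{8} = 8 \left(- \frac{1}{2} + \frac{Q}{8}\right) = -4 + Q$)
$p{\left(-2,13 \right)} + 34 \left(-146\right) = \left(-4 + 13\right) + 34 \left(-146\right) = 9 - 4964 = -4955$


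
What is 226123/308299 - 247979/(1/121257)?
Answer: -9270301085189174/308299 ≈ -3.0069e+10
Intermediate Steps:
226123/308299 - 247979/(1/121257) = 226123*(1/308299) - 247979/1/121257 = 226123/308299 - 247979*121257 = 226123/308299 - 30069189603 = -9270301085189174/308299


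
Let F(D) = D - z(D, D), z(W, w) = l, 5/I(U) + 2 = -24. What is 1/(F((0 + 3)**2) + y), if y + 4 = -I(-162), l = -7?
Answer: 26/317 ≈ 0.082019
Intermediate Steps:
I(U) = -5/26 (I(U) = 5/(-2 - 24) = 5/(-26) = 5*(-1/26) = -5/26)
z(W, w) = -7
F(D) = 7 + D (F(D) = D - 1*(-7) = D + 7 = 7 + D)
y = -99/26 (y = -4 - 1*(-5/26) = -4 + 5/26 = -99/26 ≈ -3.8077)
1/(F((0 + 3)**2) + y) = 1/((7 + (0 + 3)**2) - 99/26) = 1/((7 + 3**2) - 99/26) = 1/((7 + 9) - 99/26) = 1/(16 - 99/26) = 1/(317/26) = 26/317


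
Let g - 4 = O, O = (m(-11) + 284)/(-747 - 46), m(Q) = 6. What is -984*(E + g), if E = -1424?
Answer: 1108328400/793 ≈ 1.3976e+6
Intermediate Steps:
O = -290/793 (O = (6 + 284)/(-747 - 46) = 290/(-793) = 290*(-1/793) = -290/793 ≈ -0.36570)
g = 2882/793 (g = 4 - 290/793 = 2882/793 ≈ 3.6343)
-984*(E + g) = -984*(-1424 + 2882/793) = -984*(-1126350/793) = 1108328400/793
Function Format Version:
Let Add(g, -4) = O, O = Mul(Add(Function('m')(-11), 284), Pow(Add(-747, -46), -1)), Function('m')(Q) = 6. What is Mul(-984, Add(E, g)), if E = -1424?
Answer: Rational(1108328400, 793) ≈ 1.3976e+6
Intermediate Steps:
O = Rational(-290, 793) (O = Mul(Add(6, 284), Pow(Add(-747, -46), -1)) = Mul(290, Pow(-793, -1)) = Mul(290, Rational(-1, 793)) = Rational(-290, 793) ≈ -0.36570)
g = Rational(2882, 793) (g = Add(4, Rational(-290, 793)) = Rational(2882, 793) ≈ 3.6343)
Mul(-984, Add(E, g)) = Mul(-984, Add(-1424, Rational(2882, 793))) = Mul(-984, Rational(-1126350, 793)) = Rational(1108328400, 793)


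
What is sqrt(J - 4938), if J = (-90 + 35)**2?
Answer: I*sqrt(1913) ≈ 43.738*I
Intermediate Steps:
J = 3025 (J = (-55)**2 = 3025)
sqrt(J - 4938) = sqrt(3025 - 4938) = sqrt(-1913) = I*sqrt(1913)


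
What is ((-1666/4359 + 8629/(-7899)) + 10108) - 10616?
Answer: -1949121997/3825749 ≈ -509.47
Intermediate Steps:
((-1666/4359 + 8629/(-7899)) + 10108) - 10616 = ((-1666*1/4359 + 8629*(-1/7899)) + 10108) - 10616 = ((-1666/4359 - 8629/7899) + 10108) - 10616 = (-5641505/3825749 + 10108) - 10616 = 38665029387/3825749 - 10616 = -1949121997/3825749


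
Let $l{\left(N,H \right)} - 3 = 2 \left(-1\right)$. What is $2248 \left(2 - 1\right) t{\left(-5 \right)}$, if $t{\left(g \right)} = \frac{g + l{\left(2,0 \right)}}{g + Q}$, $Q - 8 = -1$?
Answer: $-4496$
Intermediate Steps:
$l{\left(N,H \right)} = 1$ ($l{\left(N,H \right)} = 3 + 2 \left(-1\right) = 3 - 2 = 1$)
$Q = 7$ ($Q = 8 - 1 = 7$)
$t{\left(g \right)} = \frac{1 + g}{7 + g}$ ($t{\left(g \right)} = \frac{g + 1}{g + 7} = \frac{1 + g}{7 + g}$)
$2248 \left(2 - 1\right) t{\left(-5 \right)} = 2248 \left(2 - 1\right) \frac{1 - 5}{7 - 5} = 2248 \cdot 1 \cdot \frac{1}{2} \left(-4\right) = 2248 \cdot 1 \left(-2\right) = 2248 \left(-2\right) = -4496$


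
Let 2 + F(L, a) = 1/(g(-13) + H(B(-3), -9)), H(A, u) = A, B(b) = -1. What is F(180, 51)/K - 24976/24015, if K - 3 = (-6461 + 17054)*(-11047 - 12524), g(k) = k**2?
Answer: -13969082287357/13431594879360 ≈ -1.0400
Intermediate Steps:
K = -249687600 (K = 3 + (-6461 + 17054)*(-11047 - 12524) = 3 + 10593*(-23571) = 3 - 249687603 = -249687600)
F(L, a) = -335/168 (F(L, a) = -2 + 1/((-13)**2 - 1) = -2 + 1/(169 - 1) = -2 + 1/168 = -335/168)
F(180, 51)/K - 24976/24015 = -335/168/(-249687600) - 24976/24015 = -335/168*(-1/249687600) - 24976*1/24015 = 67/8389503360 - 24976/24015 = -13969082287357/13431594879360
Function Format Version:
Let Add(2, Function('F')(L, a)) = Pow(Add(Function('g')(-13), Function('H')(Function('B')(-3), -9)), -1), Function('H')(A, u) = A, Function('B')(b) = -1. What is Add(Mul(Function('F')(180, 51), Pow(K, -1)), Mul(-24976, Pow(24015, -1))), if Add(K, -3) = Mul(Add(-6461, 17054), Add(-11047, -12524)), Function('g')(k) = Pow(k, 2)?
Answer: Rational(-13969082287357, 13431594879360) ≈ -1.0400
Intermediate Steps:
K = -249687600 (K = Add(3, Mul(Add(-6461, 17054), Add(-11047, -12524))) = Add(3, Mul(10593, -23571)) = Add(3, -249687603) = -249687600)
Function('F')(L, a) = Rational(-335, 168) (Function('F')(L, a) = Add(-2, Pow(Add(Pow(-13, 2), -1), -1)) = Add(-2, Pow(Add(169, -1), -1)) = Add(-2, Pow(168, -1)) = Add(-2, Rational(1, 168)) = Rational(-335, 168))
Add(Mul(Function('F')(180, 51), Pow(K, -1)), Mul(-24976, Pow(24015, -1))) = Add(Mul(Rational(-335, 168), Pow(-249687600, -1)), Mul(-24976, Pow(24015, -1))) = Add(Mul(Rational(-335, 168), Rational(-1, 249687600)), Mul(-24976, Rational(1, 24015))) = Add(Rational(67, 8389503360), Rational(-24976, 24015)) = Rational(-13969082287357, 13431594879360)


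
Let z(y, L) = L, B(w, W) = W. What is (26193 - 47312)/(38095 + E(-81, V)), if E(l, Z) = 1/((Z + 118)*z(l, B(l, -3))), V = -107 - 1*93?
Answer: -5195274/9371371 ≈ -0.55438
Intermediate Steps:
V = -200 (V = -107 - 93 = -200)
E(l, Z) = -1/(3*(118 + Z)) (E(l, Z) = 1/((Z + 118)*(-3)) = -⅓/(118 + Z) = -1/(3*(118 + Z)))
(26193 - 47312)/(38095 + E(-81, V)) = (26193 - 47312)/(38095 - 1/(354 + 3*(-200))) = -21119/(38095 - 1/(354 - 600)) = -21119/(38095 - 1/(-246)) = -21119/(38095 - 1*(-1/246)) = -21119/(38095 + 1/246) = -21119/9371371/246 = -21119*246/9371371 = -5195274/9371371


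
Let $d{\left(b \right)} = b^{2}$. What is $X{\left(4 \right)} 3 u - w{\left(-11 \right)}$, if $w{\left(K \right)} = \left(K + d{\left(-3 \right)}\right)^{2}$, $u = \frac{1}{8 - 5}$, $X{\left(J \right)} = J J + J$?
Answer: $16$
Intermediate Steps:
$X{\left(J \right)} = J + J^{2}$ ($X{\left(J \right)} = J^{2} + J = J + J^{2}$)
$u = \frac{1}{3} \approx 0.33333$
$w{\left(K \right)} = \left(9 + K\right)^{2}$ ($w{\left(K \right)} = \left(K + \left(-3\right)^{2}\right)^{2} = \left(K + 9\right)^{2} = \left(9 + K\right)^{2}$)
$X{\left(4 \right)} 3 u - w{\left(-11 \right)} = 4 \left(1 + 4\right) 3 \cdot \frac{1}{3} - \left(9 - 11\right)^{2} = 4 \cdot 5 \cdot 3 \cdot \frac{1}{3} - \left(-2\right)^{2} = 20 \cdot 3 \cdot \frac{1}{3} - 4 = 60 \cdot \frac{1}{3} - 4 = 20 - 4 = 16$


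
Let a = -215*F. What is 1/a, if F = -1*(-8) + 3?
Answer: -1/2365 ≈ -0.00042283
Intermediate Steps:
F = 11 (F = 8 + 3 = 11)
a = -2365 (a = -215*11 = -2365)
1/a = 1/(-2365) = -1/2365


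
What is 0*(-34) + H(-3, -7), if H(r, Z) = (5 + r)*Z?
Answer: -14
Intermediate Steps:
H(r, Z) = Z*(5 + r)
0*(-34) + H(-3, -7) = 0*(-34) - 7*(5 - 3) = 0 - 7*2 = 0 - 14 = -14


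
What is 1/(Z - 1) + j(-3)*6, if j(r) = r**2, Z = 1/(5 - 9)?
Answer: 266/5 ≈ 53.200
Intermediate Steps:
Z = -1/4 (Z = 1/(-4) = -1/4 ≈ -0.25000)
1/(Z - 1) + j(-3)*6 = 1/(-1/4 - 1) + (-3)**2*6 = 1/(-5/4) + 9*6 = -4/5 + 54 = 266/5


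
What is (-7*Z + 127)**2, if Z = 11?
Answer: 2500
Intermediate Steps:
(-7*Z + 127)**2 = (-7*11 + 127)**2 = (-77 + 127)**2 = 50**2 = 2500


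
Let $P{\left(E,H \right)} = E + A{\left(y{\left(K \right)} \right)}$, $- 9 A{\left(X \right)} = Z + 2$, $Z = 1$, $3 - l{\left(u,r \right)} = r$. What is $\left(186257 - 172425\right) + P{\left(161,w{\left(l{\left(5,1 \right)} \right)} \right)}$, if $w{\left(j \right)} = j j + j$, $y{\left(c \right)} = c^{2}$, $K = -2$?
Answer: $\frac{41978}{3} \approx 13993.0$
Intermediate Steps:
$l{\left(u,r \right)} = 3 - r$
$A{\left(X \right)} = - \frac{1}{3}$ ($A{\left(X \right)} = - \frac{1 + 2}{9} = \left(- \frac{1}{9}\right) 3 = - \frac{1}{3}$)
$w{\left(j \right)} = j + j^{2}$ ($w{\left(j \right)} = j^{2} + j = j + j^{2}$)
$P{\left(E,H \right)} = - \frac{1}{3} + E$ ($P{\left(E,H \right)} = E - \frac{1}{3} = - \frac{1}{3} + E$)
$\left(186257 - 172425\right) + P{\left(161,w{\left(l{\left(5,1 \right)} \right)} \right)} = \left(186257 - 172425\right) + \left(- \frac{1}{3} + 161\right) = 13832 + \frac{482}{3} = \frac{41978}{3}$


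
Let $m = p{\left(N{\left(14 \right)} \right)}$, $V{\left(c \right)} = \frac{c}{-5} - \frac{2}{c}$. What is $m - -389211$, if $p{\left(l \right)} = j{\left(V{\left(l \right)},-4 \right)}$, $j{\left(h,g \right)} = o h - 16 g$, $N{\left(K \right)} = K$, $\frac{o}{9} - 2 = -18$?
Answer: $\frac{13639457}{35} \approx 3.897 \cdot 10^{5}$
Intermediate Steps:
$o = -144$ ($o = 18 + 9 \left(-18\right) = 18 - 162 = -144$)
$V{\left(c \right)} = - \frac{2}{c} - \frac{c}{5}$ ($V{\left(c \right)} = c \left(- \frac{1}{5}\right) - \frac{2}{c} = - \frac{c}{5} - \frac{2}{c} = - \frac{2}{c} - \frac{c}{5}$)
$j{\left(h,g \right)} = - 144 h - 16 g$
$p{\left(l \right)} = 64 + \frac{288}{l} + \frac{144 l}{5}$ ($p{\left(l \right)} = - 144 \left(- \frac{2}{l} - \frac{l}{5}\right) - -64 = \left(\frac{288}{l} + \frac{144 l}{5}\right) + 64 = 64 + \frac{288}{l} + \frac{144 l}{5}$)
$m = \frac{17072}{35}$ ($m = 64 + \frac{288}{14} + \frac{144}{5} \cdot 14 = 64 + 288 \cdot \frac{1}{14} + \frac{2016}{5} = 64 + \frac{144}{7} + \frac{2016}{5} = \frac{17072}{35} \approx 487.77$)
$m - -389211 = \frac{17072}{35} - -389211 = \frac{17072}{35} + 389211 = \frac{13639457}{35}$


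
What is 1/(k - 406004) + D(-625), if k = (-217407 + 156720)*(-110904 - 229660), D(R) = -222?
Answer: -4588163125007/20667401464 ≈ -222.00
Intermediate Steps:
k = 20667807468 (k = -60687*(-340564) = 20667807468)
1/(k - 406004) + D(-625) = 1/(20667807468 - 406004) - 222 = 1/20667401464 - 222 = -4588163125007/20667401464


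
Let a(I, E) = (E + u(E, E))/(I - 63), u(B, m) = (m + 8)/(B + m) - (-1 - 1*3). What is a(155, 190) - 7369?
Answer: -128773161/17480 ≈ -7366.9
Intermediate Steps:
u(B, m) = 4 + (8 + m)/(B + m) (u(B, m) = (8 + m)/(B + m) - (-1 - 3) = (8 + m)/(B + m) - 1*(-4) = (8 + m)/(B + m) + 4 = 4 + (8 + m)/(B + m))
a(I, E) = (E + (8 + 9*E)/(2*E))/(-63 + I) (a(I, E) = (E + (8 + 4*E + 5*E)/(E + E))/(I - 63) = (E + (8 + 9*E)/((2*E)))/(-63 + I) = (E + (1/(2*E))*(8 + 9*E))/(-63 + I) = (E + (8 + 9*E)/(2*E))/(-63 + I))
a(155, 190) - 7369 = (4 + 190² + (9/2)*190)/(190*(-63 + 155)) - 7369 = (1/190)*(4 + 36100 + 855)/92 - 7369 = (1/190)*(1/92)*36959 - 7369 = 36959/17480 - 7369 = -128773161/17480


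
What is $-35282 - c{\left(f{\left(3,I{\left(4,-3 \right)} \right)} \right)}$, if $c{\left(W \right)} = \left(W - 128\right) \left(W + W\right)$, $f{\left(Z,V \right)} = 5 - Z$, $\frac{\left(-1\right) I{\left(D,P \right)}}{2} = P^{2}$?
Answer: $-34778$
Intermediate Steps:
$I{\left(D,P \right)} = - 2 P^{2}$
$c{\left(W \right)} = 2 W \left(-128 + W\right)$ ($c{\left(W \right)} = \left(-128 + W\right) 2 W = 2 W \left(-128 + W\right)$)
$-35282 - c{\left(f{\left(3,I{\left(4,-3 \right)} \right)} \right)} = -35282 - 2 \left(5 - 3\right) \left(-128 + \left(5 - 3\right)\right) = -35282 - 2 \cdot 2 \left(-128 + 2\right) = -35282 - 2 \cdot 2 \left(-126\right) = -35282 - -504 = -35282 + 504 = -34778$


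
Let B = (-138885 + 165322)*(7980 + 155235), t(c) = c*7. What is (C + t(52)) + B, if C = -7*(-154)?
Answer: 4314916397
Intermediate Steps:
t(c) = 7*c
C = 1078
B = 4314914955 (B = 26437*163215 = 4314914955)
(C + t(52)) + B = (1078 + 7*52) + 4314914955 = (1078 + 364) + 4314914955 = 1442 + 4314914955 = 4314916397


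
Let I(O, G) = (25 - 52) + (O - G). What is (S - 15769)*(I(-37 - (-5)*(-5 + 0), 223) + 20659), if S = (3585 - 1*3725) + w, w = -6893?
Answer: -463952294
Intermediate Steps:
I(O, G) = -27 + O - G (I(O, G) = -27 + (O - G) = -27 + O - G)
S = -7033 (S = (3585 - 1*3725) - 6893 = (3585 - 3725) - 6893 = -140 - 6893 = -7033)
(S - 15769)*(I(-37 - (-5)*(-5 + 0), 223) + 20659) = (-7033 - 15769)*((-27 + (-37 - (-5)*(-5 + 0)) - 1*223) + 20659) = -22802*((-27 + (-37 - (-5)*(-5)) - 223) + 20659) = -22802*((-27 + (-37 - 1*25) - 223) + 20659) = -22802*((-27 + (-37 - 25) - 223) + 20659) = -22802*((-27 - 62 - 223) + 20659) = -22802*(-312 + 20659) = -22802*20347 = -463952294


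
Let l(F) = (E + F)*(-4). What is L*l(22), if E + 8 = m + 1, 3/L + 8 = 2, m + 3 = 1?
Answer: 26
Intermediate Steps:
m = -2 (m = -3 + 1 = -2)
L = -½ (L = 3/(-8 + 2) = 3/(-6) = 3*(-⅙) = -½ ≈ -0.50000)
E = -9 (E = -8 + (-2 + 1) = -8 - 1 = -9)
l(F) = 36 - 4*F (l(F) = (-9 + F)*(-4) = 36 - 4*F)
L*l(22) = -(36 - 4*22)/2 = -(36 - 88)/2 = -½*(-52) = 26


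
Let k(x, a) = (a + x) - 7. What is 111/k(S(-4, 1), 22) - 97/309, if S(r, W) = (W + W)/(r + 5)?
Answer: 32650/5253 ≈ 6.2155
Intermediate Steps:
S(r, W) = 2*W/(5 + r) (S(r, W) = (2*W)/(5 + r) = 2*W/(5 + r))
k(x, a) = -7 + a + x
111/k(S(-4, 1), 22) - 97/309 = 111/(-7 + 22 + 2*1/(5 - 4)) - 97/309 = 111/(-7 + 22 + 2*1/1) - 97*1/309 = 111/(-7 + 22 + 2*1*1) - 97/309 = 111/(-7 + 22 + 2) - 97/309 = 111/17 - 97/309 = 32650/5253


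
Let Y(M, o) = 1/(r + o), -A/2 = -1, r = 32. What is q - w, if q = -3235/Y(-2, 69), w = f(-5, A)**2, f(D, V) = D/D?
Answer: -326736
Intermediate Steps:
A = 2 (A = -2*(-1) = 2)
f(D, V) = 1
w = 1 (w = 1**2 = 1)
Y(M, o) = 1/(32 + o)
q = -326735 (q = -3235/(1/(32 + 69)) = -3235/(1/101) = -3235/1/101 = -3235*101 = -326735)
q - w = -326735 - 1*1 = -326735 - 1 = -326736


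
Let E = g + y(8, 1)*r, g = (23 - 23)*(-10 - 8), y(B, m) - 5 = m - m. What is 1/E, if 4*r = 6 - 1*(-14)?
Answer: 1/25 ≈ 0.040000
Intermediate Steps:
y(B, m) = 5 (y(B, m) = 5 + (m - m) = 5 + 0 = 5)
g = 0 (g = 0*(-18) = 0)
r = 5 (r = (6 - 1*(-14))/4 = (6 + 14)/4 = (1/4)*20 = 5)
E = 25 (E = 0 + 5*5 = 0 + 25 = 25)
1/E = 1/25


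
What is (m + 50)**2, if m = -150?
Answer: 10000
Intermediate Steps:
(m + 50)**2 = (-150 + 50)**2 = (-100)**2 = 10000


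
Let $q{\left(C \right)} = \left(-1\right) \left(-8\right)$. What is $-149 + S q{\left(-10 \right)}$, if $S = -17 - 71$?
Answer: $-853$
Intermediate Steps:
$S = -88$
$q{\left(C \right)} = 8$
$-149 + S q{\left(-10 \right)} = -149 - 704 = -853$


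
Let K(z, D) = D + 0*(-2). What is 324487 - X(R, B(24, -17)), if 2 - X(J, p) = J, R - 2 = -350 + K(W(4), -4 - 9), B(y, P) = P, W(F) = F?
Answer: 324124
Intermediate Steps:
K(z, D) = D (K(z, D) = D + 0 = D)
R = -361 (R = 2 + (-350 + (-4 - 9)) = 2 + (-350 - 13) = 2 - 363 = -361)
X(J, p) = 2 - J
324487 - X(R, B(24, -17)) = 324487 - (2 - 1*(-361)) = 324487 - (2 + 361) = 324487 - 1*363 = 324487 - 363 = 324124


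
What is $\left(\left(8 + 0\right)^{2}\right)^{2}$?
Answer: $4096$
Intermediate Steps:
$\left(\left(8 + 0\right)^{2}\right)^{2} = \left(8^{2}\right)^{2} = 64^{2} = 4096$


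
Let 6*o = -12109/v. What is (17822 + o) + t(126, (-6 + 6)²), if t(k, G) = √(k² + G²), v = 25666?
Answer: 2763908099/153996 ≈ 17948.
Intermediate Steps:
o = -12109/153996 (o = (-12109/25666)/6 = (-12109*1/25666)/6 = (⅙)*(-12109/25666) = -12109/153996 ≈ -0.078632)
t(k, G) = √(G² + k²)
(17822 + o) + t(126, (-6 + 6)²) = (17822 - 12109/153996) + √(((-6 + 6)²)² + 126²) = 2744504603/153996 + √((0²)² + 15876) = 2744504603/153996 + √(0² + 15876) = 2744504603/153996 + √(0 + 15876) = 2744504603/153996 + √15876 = 2744504603/153996 + 126 = 2763908099/153996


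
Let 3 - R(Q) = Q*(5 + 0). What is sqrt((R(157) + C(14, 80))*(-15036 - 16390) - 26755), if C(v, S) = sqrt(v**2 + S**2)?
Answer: sqrt(24548377 - 62852*sqrt(1649)) ≈ 4690.0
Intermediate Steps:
R(Q) = 3 - 5*Q (R(Q) = 3 - Q*(5 + 0) = 3 - Q*5 = 3 - 5*Q)
C(v, S) = sqrt(S**2 + v**2)
sqrt((R(157) + C(14, 80))*(-15036 - 16390) - 26755) = sqrt(((3 - 5*157) + sqrt(80**2 + 14**2))*(-15036 - 16390) - 26755) = sqrt(((3 - 785) + sqrt(6400 + 196))*(-31426) - 26755) = sqrt((-782 + sqrt(6596))*(-31426) - 26755) = sqrt((-782 + 2*sqrt(1649))*(-31426) - 26755) = sqrt((24575132 - 62852*sqrt(1649)) - 26755) = sqrt(24548377 - 62852*sqrt(1649))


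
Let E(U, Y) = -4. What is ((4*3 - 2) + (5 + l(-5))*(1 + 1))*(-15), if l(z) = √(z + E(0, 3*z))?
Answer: -300 - 90*I ≈ -300.0 - 90.0*I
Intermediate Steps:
l(z) = √(-4 + z) (l(z) = √(z - 4) = √(-4 + z))
((4*3 - 2) + (5 + l(-5))*(1 + 1))*(-15) = ((4*3 - 2) + (5 + √(-4 - 5))*(1 + 1))*(-15) = ((12 - 2) + (5 + √(-9))*2)*(-15) = (10 + (5 + 3*I)*2)*(-15) = (10 + (10 + 6*I))*(-15) = (20 + 6*I)*(-15) = -300 - 90*I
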